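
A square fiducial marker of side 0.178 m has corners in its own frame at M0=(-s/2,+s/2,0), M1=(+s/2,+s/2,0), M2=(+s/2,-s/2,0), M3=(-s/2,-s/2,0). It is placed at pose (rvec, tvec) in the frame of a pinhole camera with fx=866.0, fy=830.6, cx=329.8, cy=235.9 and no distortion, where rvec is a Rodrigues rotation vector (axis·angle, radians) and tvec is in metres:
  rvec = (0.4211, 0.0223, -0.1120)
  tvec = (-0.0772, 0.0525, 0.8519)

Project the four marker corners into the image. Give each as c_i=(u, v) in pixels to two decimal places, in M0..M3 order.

c0=(178.78, 368.51) c1=(350.66, 352.34) c2=(331.04, 197.60) c3=(144.18, 216.71)

Intrinsics K: fx=866.0, fy=830.6, cx=329.8, cy=235.9
Marker side s = 0.178 m; corners in marker frame (Z=0):
  M0 = (-0.0890, +0.0890, 0)
  M1 = (+0.0890, +0.0890, 0)
  M2 = (+0.0890, -0.0890, 0)
  M3 = (-0.0890, -0.0890, 0)
rvec = (0.4211, 0.0223, -0.1120), |rvec| = θ = 0.43631 rad = 24.999°
Rodrigues: sinθ=0.42260, 1−cosθ=0.09368; R = I + sinθ·[k]× + (1−cosθ)·[k]×²:
    [+0.99358 +0.11310 -0.00161]
    [-0.10386 +0.90656 -0.40910]
    [-0.04481 +0.40664 +0.91249]
t = (-0.0772, 0.0525, 0.8519) m
M0: Pc = R·M0+t = (-0.15556, +0.14243, +0.89208); u = 866.0·(-0.15556)/0.89208 + 329.8 = 178.7849, v = 830.6·(+0.14243)/0.89208 + 235.9 = 368.5119
M1: Pc = R·M1+t = (+0.02129, +0.12394, +0.88410); u = 866.0·(+0.02129)/0.88410 + 329.8 = 350.6588, v = 830.6·(+0.12394)/0.88410 + 235.9 = 352.3401
M2: Pc = R·M2+t = (+0.00116, -0.03743, +0.81172); u = 866.0·(+0.00116)/0.81172 + 329.8 = 331.0405, v = 830.6·(-0.03743)/0.81172 + 235.9 = 197.6021
M3: Pc = R·M3+t = (-0.17569, -0.01894, +0.81970); u = 866.0·(-0.17569)/0.81970 + 329.8 = 144.1806, v = 830.6·(-0.01894)/0.81970 + 235.9 = 216.7075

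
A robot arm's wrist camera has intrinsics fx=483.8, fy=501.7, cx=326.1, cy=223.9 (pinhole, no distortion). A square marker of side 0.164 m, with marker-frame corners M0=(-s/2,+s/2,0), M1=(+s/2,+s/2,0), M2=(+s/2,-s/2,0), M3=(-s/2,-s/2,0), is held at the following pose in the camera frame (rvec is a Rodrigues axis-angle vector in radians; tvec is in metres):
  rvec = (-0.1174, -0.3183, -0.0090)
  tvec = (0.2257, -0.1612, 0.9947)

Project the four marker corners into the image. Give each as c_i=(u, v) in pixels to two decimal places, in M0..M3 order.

c0=(401.74, 181.79) c1=(472.45, 184.71) c2=(467.69, 106.06) c3=(398.09, 99.07)

Intrinsics K: fx=483.8, fy=501.7, cx=326.1, cy=223.9
Marker side s = 0.164 m; corners in marker frame (Z=0):
  M0 = (-0.0820, +0.0820, 0)
  M1 = (+0.0820, +0.0820, 0)
  M2 = (+0.0820, -0.0820, 0)
  M3 = (-0.0820, -0.0820, 0)
rvec = (-0.1174, -0.3183, -0.0090), |rvec| = θ = 0.33938 rad = 19.445°
Rodrigues: sinθ=0.33290, 1−cosθ=0.05704; R = I + sinθ·[k]× + (1−cosθ)·[k]×²:
    [+0.94979 +0.02733 -0.31170]
    [+0.00968 +0.99313 +0.11658]
    [+0.31275 -0.11374 +0.94300]
t = (0.2257, -0.1612, 0.9947) m
M0: Pc = R·M0+t = (+0.15006, -0.08056, +0.95973); u = 483.8·(+0.15006)/0.95973 + 326.1 = 401.7448, v = 501.7·(-0.08056)/0.95973 + 223.9 = 181.7889
M1: Pc = R·M1+t = (+0.30582, -0.07897, +1.01102); u = 483.8·(+0.30582)/1.01102 + 326.1 = 472.4451, v = 501.7·(-0.07897)/1.01102 + 223.9 = 184.7128
M2: Pc = R·M2+t = (+0.30134, -0.24184, +1.02967); u = 483.8·(+0.30134)/1.02967 + 326.1 = 467.6876, v = 501.7·(-0.24184)/1.02967 + 223.9 = 106.0636
M3: Pc = R·M3+t = (+0.14558, -0.24343, +0.97838); u = 483.8·(+0.14558)/0.97838 + 326.1 = 398.0860, v = 501.7·(-0.24343)/0.97838 + 223.9 = 99.0723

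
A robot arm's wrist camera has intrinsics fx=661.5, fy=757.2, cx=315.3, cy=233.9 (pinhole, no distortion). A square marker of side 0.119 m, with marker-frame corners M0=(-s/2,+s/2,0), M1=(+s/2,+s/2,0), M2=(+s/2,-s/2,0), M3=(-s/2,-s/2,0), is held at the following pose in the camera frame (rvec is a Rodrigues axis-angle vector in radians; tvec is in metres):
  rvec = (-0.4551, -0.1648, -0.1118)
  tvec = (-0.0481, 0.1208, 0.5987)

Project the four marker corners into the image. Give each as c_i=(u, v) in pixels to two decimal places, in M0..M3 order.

c0=(200.17, 473.70) c1=(336.60, 453.88) c2=(317.05, 309.62) c3=(191.24, 322.67)

Intrinsics K: fx=661.5, fy=757.2, cx=315.3, cy=233.9
Marker side s = 0.119 m; corners in marker frame (Z=0):
  M0 = (-0.0595, +0.0595, 0)
  M1 = (+0.0595, +0.0595, 0)
  M2 = (+0.0595, -0.0595, 0)
  M3 = (-0.0595, -0.0595, 0)
rvec = (-0.4551, -0.1648, -0.1118), |rvec| = θ = 0.49676 rad = 28.462°
Rodrigues: sinθ=0.47658, 1−cosθ=0.12087; R = I + sinθ·[k]× + (1−cosθ)·[k]×²:
    [+0.98058 +0.14399 -0.13318]
    [-0.07052 +0.89243 +0.44564]
    [+0.18303 -0.42759 +0.88525]
t = (-0.0481, 0.1208, 0.5987) m
M0: Pc = R·M0+t = (-0.09788, +0.17810, +0.56237); u = 661.5·(-0.09788)/0.56237 + 315.3 = 200.1702, v = 757.2·(+0.17810)/0.56237 + 233.9 = 473.6968
M1: Pc = R·M1+t = (+0.01881, +0.16970, +0.58415); u = 661.5·(+0.01881)/0.58415 + 315.3 = 336.6029, v = 757.2·(+0.16970)/0.58415 + 233.9 = 453.8775
M2: Pc = R·M2+t = (+0.00168, +0.06350, +0.63503); u = 661.5·(+0.00168)/0.63503 + 315.3 = 317.0465, v = 757.2·(+0.06350)/0.63503 + 233.9 = 309.6212
M3: Pc = R·M3+t = (-0.11501, +0.07190, +0.61325); u = 661.5·(-0.11501)/0.61325 + 315.3 = 191.2394, v = 757.2·(+0.07190)/0.61325 + 233.9 = 322.6727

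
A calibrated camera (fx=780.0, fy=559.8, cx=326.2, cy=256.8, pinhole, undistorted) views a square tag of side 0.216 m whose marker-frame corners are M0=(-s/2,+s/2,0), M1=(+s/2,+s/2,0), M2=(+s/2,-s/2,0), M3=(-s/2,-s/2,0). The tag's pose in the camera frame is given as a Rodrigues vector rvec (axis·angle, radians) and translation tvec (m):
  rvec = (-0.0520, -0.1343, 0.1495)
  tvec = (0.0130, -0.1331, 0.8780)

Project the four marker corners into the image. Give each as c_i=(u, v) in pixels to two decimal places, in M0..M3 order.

c0=(227.51, 228.82) c1=(417.10, 250.45) c2=(442.93, 117.67) c3=(257.06, 92.10)

Intrinsics K: fx=780.0, fy=559.8, cx=326.2, cy=256.8
Marker side s = 0.216 m; corners in marker frame (Z=0):
  M0 = (-0.1080, +0.1080, 0)
  M1 = (+0.1080, +0.1080, 0)
  M2 = (+0.1080, -0.1080, 0)
  M3 = (-0.1080, -0.1080, 0)
rvec = (-0.0520, -0.1343, 0.1495), |rvec| = θ = 0.20758 rad = 11.894°
Rodrigues: sinθ=0.20610, 1−cosθ=0.02147; R = I + sinθ·[k]× + (1−cosθ)·[k]×²:
    [+0.97988 -0.14495 -0.13721]
    [+0.15191 +0.98752 +0.04162]
    [+0.12946 -0.06163 +0.98967]
t = (0.0130, -0.1331, 0.8780) m
M0: Pc = R·M0+t = (-0.10848, -0.04285, +0.85736); u = 780.0·(-0.10848)/0.85736 + 326.2 = 227.5071, v = 559.8·(-0.04285)/0.85736 + 256.8 = 228.8191
M1: Pc = R·M1+t = (+0.10317, -0.01004, +0.88533); u = 780.0·(+0.10317)/0.88533 + 326.2 = 417.0981, v = 559.8·(-0.01004)/0.88533 + 256.8 = 250.4503
M2: Pc = R·M2+t = (+0.13448, -0.22335, +0.89864); u = 780.0·(+0.13448)/0.89864 + 326.2 = 442.9272, v = 559.8·(-0.22335)/0.89864 + 256.8 = 117.6684
M3: Pc = R·M3+t = (-0.07717, -0.25616, +0.87067); u = 780.0·(-0.07717)/0.87067 + 326.2 = 257.0645, v = 559.8·(-0.25616)/0.87067 + 256.8 = 92.1032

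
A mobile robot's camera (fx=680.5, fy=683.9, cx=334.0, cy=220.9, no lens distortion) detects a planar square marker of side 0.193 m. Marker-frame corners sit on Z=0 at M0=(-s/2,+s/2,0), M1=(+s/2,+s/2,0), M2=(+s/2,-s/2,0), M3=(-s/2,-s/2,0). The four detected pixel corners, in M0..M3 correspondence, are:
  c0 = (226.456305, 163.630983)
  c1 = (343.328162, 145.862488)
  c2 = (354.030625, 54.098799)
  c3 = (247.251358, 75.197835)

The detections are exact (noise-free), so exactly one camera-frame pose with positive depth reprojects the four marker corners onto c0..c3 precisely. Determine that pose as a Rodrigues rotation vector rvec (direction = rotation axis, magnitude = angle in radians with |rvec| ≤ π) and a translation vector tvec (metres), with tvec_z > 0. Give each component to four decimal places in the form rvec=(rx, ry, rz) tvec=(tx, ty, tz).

Intrinsics K: fx=680.5, fy=683.9, cx=334.0, cy=220.9
Marker side s = 0.193 m; corners in marker frame (Z=0):
  M0 = (-0.0965, +0.0965, 0)
  M1 = (+0.0965, +0.0965, 0)
  M2 = (+0.0965, -0.0965, 0)
  M3 = (-0.0965, -0.0965, 0)
Detected image corners:
  c0 = (226.456305, 163.630983) px
  c1 = (343.328162, 145.862488) px
  c2 = (354.030625, 54.098799) px
  c3 = (247.251358, 75.197835) px
Planar DLT: solve 8×8 A·h = b for H (H[2,2]=1):
  H  [+489.83394 -231.70131 +291.52715]
  H  [-134.19796 +410.62324 +107.76275]
  H  [-0.30156 -0.51010 +1.00000]
B = K⁻¹H; ‖b₁‖=0.924024, ‖b₂‖=0.924024; λ = 2/(‖b₁‖+‖b₂‖) = 1.082222, sign → tz>0 ⇒ λ=+1.082222
r₁ = λ·B[:,0] = (+0.93918,-0.10695,-0.32635); r₂ = λ·B[:,1] = (-0.09753,+0.82809,-0.55204)
r₃ = r₁×r₂ = (+0.32929,+0.55030,+0.76730); SVD([r₁ r₂ r₃]) → R = UVᵀ:
  R  [+0.93918 -0.09753 +0.32929]
  R  [-0.10695 +0.82809 +0.55030]
  R  [-0.32635 -0.55204 +0.76730]
t = (-0.06755, -0.17903, +1.08222) m
tr R = 2.534566; θ = arccos((tr R − 1)/2) = 0.696203 rad = 39.889°
axis k = ((R−Rᵀ)₃₂, (R−Rᵀ)₁₃, (R−Rᵀ)₂₁) / (2 sinθ) = (-0.859445, +0.511175, -0.007341)
rvec = θ·k = (-0.598348, +0.355881, -0.005111)

rvec=(-0.5983, 0.3559, -0.0051) tvec=(-0.0675, -0.1790, 1.0822)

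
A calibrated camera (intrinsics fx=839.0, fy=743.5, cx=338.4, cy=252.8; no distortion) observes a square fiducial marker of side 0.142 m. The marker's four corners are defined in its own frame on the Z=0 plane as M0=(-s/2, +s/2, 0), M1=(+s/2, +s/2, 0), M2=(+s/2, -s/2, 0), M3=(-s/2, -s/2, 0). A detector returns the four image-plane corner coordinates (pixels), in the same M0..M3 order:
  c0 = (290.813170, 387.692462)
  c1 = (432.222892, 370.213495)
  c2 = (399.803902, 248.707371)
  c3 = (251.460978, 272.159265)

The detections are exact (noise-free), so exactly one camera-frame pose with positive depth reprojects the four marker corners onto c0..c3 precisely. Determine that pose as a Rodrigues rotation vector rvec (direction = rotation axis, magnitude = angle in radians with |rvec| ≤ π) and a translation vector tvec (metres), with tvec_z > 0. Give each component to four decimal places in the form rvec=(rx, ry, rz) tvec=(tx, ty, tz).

Intrinsics K: fx=839.0, fy=743.5, cx=338.4, cy=252.8
Marker side s = 0.142 m; corners in marker frame (Z=0):
  M0 = (-0.0710, +0.0710, 0)
  M1 = (+0.0710, +0.0710, 0)
  M2 = (+0.0710, -0.0710, 0)
  M3 = (-0.0710, -0.0710, 0)
Detected image corners:
  c0 = (290.813170, 387.692462) px
  c1 = (432.222892, 370.213495) px
  c2 = (399.803902, 248.707371) px
  c3 = (251.460978, 272.159265) px
Planar DLT: solve 8×8 A·h = b for H (H[2,2]=1):
  H  [+921.78931 +393.21333 +342.63095]
  H  [-234.47908 +964.49353 +321.61438]
  H  [-0.28454 +0.40749 +1.00000]
B = K⁻¹H; ‖b₁‖=1.265384, ‖b₂‖=1.265384; λ = 2/(‖b₁‖+‖b₂‖) = 0.790274, sign → tz>0 ⇒ λ=+0.790274
r₁ = λ·B[:,0] = (+0.95895,-0.17277,-0.22486); r₂ = λ·B[:,1] = (+0.24049,+0.91567,+0.32203)
r₃ = r₁×r₂ = (+0.15026,-0.36289,+0.91964); SVD([r₁ r₂ r₃]) → R = UVᵀ:
  R  [+0.95895 +0.24049 +0.15026]
  R  [-0.17277 +0.91567 -0.36289]
  R  [-0.22486 +0.32203 +0.91964]
t = (+0.00399, +0.07314, +0.79027) m
tr R = 2.794262; θ = arccos((tr R − 1)/2) = 0.457564 rad = 26.216°
axis k = ((R−Rᵀ)₃₂, (R−Rᵀ)₁₃, (R−Rᵀ)₂₁) / (2 sinθ) = (+0.775211, +0.424577, -0.467742)
rvec = θ·k = (+0.354709, +0.194271, -0.214022)

rvec=(0.3547, 0.1943, -0.2140) tvec=(0.0040, 0.0731, 0.7903)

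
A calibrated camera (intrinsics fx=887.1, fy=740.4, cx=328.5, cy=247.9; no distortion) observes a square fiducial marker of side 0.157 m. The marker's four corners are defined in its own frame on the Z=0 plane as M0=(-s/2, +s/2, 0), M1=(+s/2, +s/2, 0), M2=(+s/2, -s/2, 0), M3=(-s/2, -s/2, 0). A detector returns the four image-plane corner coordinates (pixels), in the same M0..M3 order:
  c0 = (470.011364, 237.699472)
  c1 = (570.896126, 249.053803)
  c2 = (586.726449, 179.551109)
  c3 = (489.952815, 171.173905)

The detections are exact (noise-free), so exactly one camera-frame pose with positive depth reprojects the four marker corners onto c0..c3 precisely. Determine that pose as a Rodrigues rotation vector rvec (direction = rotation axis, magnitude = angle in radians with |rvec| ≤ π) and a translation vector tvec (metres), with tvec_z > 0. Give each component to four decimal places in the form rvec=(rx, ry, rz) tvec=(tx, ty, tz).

rvec=(-0.5011, 0.2976, 0.2240) tvec=(0.3208, -0.0757, 1.4216)

Intrinsics K: fx=887.1, fy=740.4, cx=328.5, cy=247.9
Marker side s = 0.157 m; corners in marker frame (Z=0):
  M0 = (-0.0785, +0.0785, 0)
  M1 = (+0.0785, +0.0785, 0)
  M2 = (+0.0785, -0.0785, 0)
  M3 = (-0.0785, -0.0785, 0)
Detected image corners:
  c0 = (470.011364, 237.699472) px
  c1 = (570.896126, 249.053803) px
  c2 = (586.726449, 179.551109) px
  c3 = (489.952815, 171.173905) px
Planar DLT: solve 8×8 A·h = b for H (H[2,2]=1):
  H  [+505.17326 -276.87171 +528.70390]
  H  [+13.57164 +368.68773 +208.45840]
  H  [-0.23422 -0.30735 +1.00000]
B = K⁻¹H; ‖b₁‖=0.703434, ‖b₂‖=0.703434; λ = 2/(‖b₁‖+‖b₂‖) = 1.421598, sign → tz>0 ⇒ λ=+1.421598
r₁ = λ·B[:,0] = (+0.93285,+0.13754,-0.33297); r₂ = λ·B[:,1] = (-0.28190,+0.85419,-0.43692)
r₃ = r₁×r₂ = (+0.22432,+0.50145,+0.83560); SVD([r₁ r₂ r₃]) → R = UVᵀ:
  R  [+0.93285 -0.28190 +0.22432]
  R  [+0.13754 +0.85419 +0.50145]
  R  [-0.33297 -0.43692 +0.83560]
t = (+0.32083, -0.07573, +1.42160) m
tr R = 2.622639; θ = arccos((tr R − 1)/2) = 0.624390 rad = 35.775°
axis k = ((R−Rᵀ)₃₂, (R−Rᵀ)₁₃, (R−Rᵀ)₂₁) / (2 sinθ) = (-0.802571, +0.476641, +0.358739)
rvec = θ·k = (-0.501118, +0.297610, +0.223993)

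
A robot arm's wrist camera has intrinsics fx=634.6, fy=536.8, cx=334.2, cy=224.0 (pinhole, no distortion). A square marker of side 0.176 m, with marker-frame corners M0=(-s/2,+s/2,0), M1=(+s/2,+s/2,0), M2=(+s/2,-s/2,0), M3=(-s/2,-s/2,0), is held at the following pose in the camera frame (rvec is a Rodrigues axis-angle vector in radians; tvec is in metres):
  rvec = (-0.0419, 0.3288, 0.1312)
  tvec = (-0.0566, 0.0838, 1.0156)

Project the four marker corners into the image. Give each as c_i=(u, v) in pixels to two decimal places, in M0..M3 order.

Intrinsics K: fx=634.6, fy=536.8, cx=334.2, cy=224.0
Marker side s = 0.176 m; corners in marker frame (Z=0):
  M0 = (-0.0880, +0.0880, 0)
  M1 = (+0.0880, +0.0880, 0)
  M2 = (+0.0880, -0.0880, 0)
  M3 = (-0.0880, -0.0880, 0)
rvec = (-0.0419, 0.3288, 0.1312), |rvec| = θ = 0.35648 rad = 20.425°
Rodrigues: sinθ=0.34898, 1−cosθ=0.06287; R = I + sinθ·[k]× + (1−cosθ)·[k]×²:
    [+0.93800 -0.13525 +0.31916]
    [+0.12162 +0.99062 +0.06236]
    [-0.32460 -0.01968 +0.94565]
t = (-0.0566, 0.0838, 1.0156) m
M0: Pc = R·M0+t = (-0.15105, +0.16027, +1.04243); u = 634.6·(-0.15105)/1.04243 + 334.2 = 242.2478, v = 536.8·(+0.16027)/1.04243 + 224.0 = 306.5316
M1: Pc = R·M1+t = (+0.01404, +0.18168, +0.98530); u = 634.6·(+0.01404)/0.98530 + 334.2 = 343.2437, v = 536.8·(+0.18168)/0.98530 + 224.0 = 322.9788
M2: Pc = R·M2+t = (+0.03785, +0.00733, +0.98877); u = 634.6·(+0.03785)/0.98877 + 334.2 = 358.4901, v = 536.8·(+0.00733)/0.98877 + 224.0 = 227.9787
M3: Pc = R·M3+t = (-0.12724, -0.01408, +1.04590); u = 634.6·(-0.12724)/1.04590 + 334.2 = 256.9959, v = 536.8·(-0.01408)/1.04590 + 224.0 = 216.7751

c0=(242.25, 306.53) c1=(343.24, 322.98) c2=(358.49, 227.98) c3=(257.00, 216.78)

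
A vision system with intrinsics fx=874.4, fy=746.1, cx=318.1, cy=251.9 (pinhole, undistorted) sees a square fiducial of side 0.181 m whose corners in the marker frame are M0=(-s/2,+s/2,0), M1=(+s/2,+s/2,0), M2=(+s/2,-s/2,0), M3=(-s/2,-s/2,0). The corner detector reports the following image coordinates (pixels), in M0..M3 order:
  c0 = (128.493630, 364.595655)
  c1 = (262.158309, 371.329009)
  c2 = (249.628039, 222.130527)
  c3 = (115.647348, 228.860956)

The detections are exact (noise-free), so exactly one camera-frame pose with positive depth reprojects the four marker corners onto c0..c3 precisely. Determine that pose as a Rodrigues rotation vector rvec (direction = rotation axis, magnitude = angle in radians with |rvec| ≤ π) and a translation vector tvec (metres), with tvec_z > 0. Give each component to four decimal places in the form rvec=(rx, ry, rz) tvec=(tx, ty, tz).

Intrinsics K: fx=874.4, fy=746.1, cx=318.1, cy=251.9
Marker side s = 0.181 m; corners in marker frame (Z=0):
  M0 = (-0.0905, +0.0905, 0)
  M1 = (+0.0905, +0.0905, 0)
  M2 = (+0.0905, -0.0905, 0)
  M3 = (-0.0905, -0.0905, 0)
Detected image corners:
  c0 = (128.493630, 364.595655) px
  c1 = (262.158309, 371.329009) px
  c2 = (249.628039, 222.130527) px
  c3 = (115.647348, 228.860956) px
Planar DLT: solve 8×8 A·h = b for H (H[2,2]=1):
  H  [+640.67442 +81.96332 +185.85602]
  H  [-154.71157 +803.91164 +297.13225]
  H  [-0.52213 +0.06255 +1.00000]
B = K⁻¹H; ‖b₁‖=1.060595, ‖b₂‖=1.060595; λ = 2/(‖b₁‖+‖b₂‖) = 0.942867, sign → tz>0 ⇒ λ=+0.942867
r₁ = λ·B[:,0] = (+0.86993,-0.02930,-0.49230); r₂ = λ·B[:,1] = (+0.06693,+0.99601,+0.05898)
r₃ = r₁×r₂ = (+0.48861,-0.08425,+0.86843); SVD([r₁ r₂ r₃]) → R = UVᵀ:
  R  [+0.86993 +0.06693 +0.48861]
  R  [-0.02930 +0.99601 -0.08425]
  R  [-0.49230 +0.05898 +0.86843]
t = (-0.14260, +0.05716, +0.94287) m
tr R = 2.734375; θ = arccos((tr R − 1)/2) = 0.521270 rad = 29.867°
axis k = ((R−Rᵀ)₃₂, (R−Rᵀ)₁₃, (R−Rᵀ)₂₁) / (2 sinθ) = (+0.143812, +0.984877, -0.096619)
rvec = θ·k = (+0.074965, +0.513387, -0.050364)

rvec=(0.0750, 0.5134, -0.0504) tvec=(-0.1426, 0.0572, 0.9429)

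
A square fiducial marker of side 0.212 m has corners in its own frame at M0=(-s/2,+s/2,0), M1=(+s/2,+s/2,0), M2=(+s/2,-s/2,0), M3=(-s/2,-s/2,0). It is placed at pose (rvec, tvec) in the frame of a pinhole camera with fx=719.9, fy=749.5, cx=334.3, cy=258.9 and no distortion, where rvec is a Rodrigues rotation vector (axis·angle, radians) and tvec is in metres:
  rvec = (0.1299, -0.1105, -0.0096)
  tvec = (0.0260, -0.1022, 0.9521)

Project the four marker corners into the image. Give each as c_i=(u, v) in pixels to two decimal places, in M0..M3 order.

Intrinsics K: fx=719.9, fy=749.5, cx=334.3, cy=258.9
Marker side s = 0.212 m; corners in marker frame (Z=0):
  M0 = (-0.1060, +0.1060, 0)
  M1 = (+0.1060, +0.1060, 0)
  M2 = (+0.1060, -0.1060, 0)
  M3 = (-0.1060, -0.1060, 0)
rvec = (0.1299, -0.1105, -0.0096), |rvec| = θ = 0.17081 rad = 9.787°
Rodrigues: sinθ=0.16998, 1−cosθ=0.01455; R = I + sinθ·[k]× + (1−cosθ)·[k]×²:
    [+0.99386 +0.00239 -0.11059]
    [-0.01671 +0.99154 -0.12874]
    [+0.10934 +0.12980 +0.98549]
t = (0.0260, -0.1022, 0.9521) m
M0: Pc = R·M0+t = (-0.07910, +0.00467, +0.95427); u = 719.9·(-0.07910)/0.95427 + 334.3 = 274.6301, v = 749.5·(+0.00467)/0.95427 + 258.9 = 262.5715
M1: Pc = R·M1+t = (+0.13160, +0.00113, +0.97745); u = 719.9·(+0.13160)/0.97745 + 334.3 = 431.2270, v = 749.5·(+0.00113)/0.97745 + 258.9 = 259.7676
M2: Pc = R·M2+t = (+0.13110, -0.20907, +0.94993); u = 719.9·(+0.13110)/0.94993 + 334.3 = 433.6502, v = 749.5·(-0.20907)/0.94993 + 258.9 = 93.9393
M3: Pc = R·M3+t = (-0.07960, -0.20553, +0.92675); u = 719.9·(-0.07960)/0.92675 + 334.3 = 272.4642, v = 749.5·(-0.20553)/0.92675 + 258.9 = 92.6787

c0=(274.63, 262.57) c1=(431.23, 259.77) c2=(433.65, 93.94) c3=(272.46, 92.68)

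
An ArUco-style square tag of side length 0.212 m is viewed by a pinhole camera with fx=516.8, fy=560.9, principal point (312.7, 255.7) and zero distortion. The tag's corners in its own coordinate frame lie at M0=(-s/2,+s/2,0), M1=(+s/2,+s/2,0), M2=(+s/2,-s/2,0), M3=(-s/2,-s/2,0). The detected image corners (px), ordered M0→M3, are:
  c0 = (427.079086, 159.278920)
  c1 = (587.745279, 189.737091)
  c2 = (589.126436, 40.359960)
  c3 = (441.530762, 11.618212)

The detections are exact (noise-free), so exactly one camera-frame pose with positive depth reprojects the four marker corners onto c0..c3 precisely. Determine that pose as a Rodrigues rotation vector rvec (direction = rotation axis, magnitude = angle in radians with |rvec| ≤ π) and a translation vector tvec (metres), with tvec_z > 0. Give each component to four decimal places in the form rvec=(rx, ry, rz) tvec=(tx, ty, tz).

rvec=(-0.2795, -0.0411, 0.1657) tvec=(0.2685, -0.1970, 0.6971)

Intrinsics K: fx=516.8, fy=560.9, cx=312.7, cy=255.7
Marker side s = 0.212 m; corners in marker frame (Z=0):
  M0 = (-0.1060, +0.1060, 0)
  M1 = (+0.1060, +0.1060, 0)
  M2 = (+0.1060, -0.1060, 0)
  M3 = (-0.1060, -0.1060, 0)
Detected image corners:
  c0 = (427.079086, 159.278920) px
  c1 = (587.745279, 189.737091) px
  c2 = (589.126436, 40.359960) px
  c3 = (441.530762, 11.618212) px
Planar DLT: solve 8×8 A·h = b for H (H[2,2]=1):
  H  [+738.48976 -241.15621 +511.74152]
  H  [+141.95280 +660.60005 +97.14913]
  H  [+0.02495 -0.39873 +1.00000]
B = K⁻¹H; ‖b₁‖=1.434597, ‖b₂‖=1.434597; λ = 2/(‖b₁‖+‖b₂‖) = 0.697060, sign → tz>0 ⇒ λ=+0.697060
r₁ = λ·B[:,0] = (+0.98555,+0.16848,+0.01739); r₂ = λ·B[:,1] = (-0.15710,+0.94767,-0.27794)
r₃ = r₁×r₂ = (-0.06331,+0.27119,+0.96044); SVD([r₁ r₂ r₃]) → R = UVᵀ:
  R  [+0.98555 -0.15710 -0.06331]
  R  [+0.16848 +0.94767 +0.27119]
  R  [+0.01739 -0.27794 +0.96044]
t = (+0.26847, -0.19704, +0.69706) m
tr R = 2.893660; θ = arccos((tr R − 1)/2) = 0.327561 rad = 18.768°
axis k = ((R−Rᵀ)₃₂, (R−Rᵀ)₁₃, (R−Rᵀ)₂₁) / (2 sinθ) = (-0.853377, -0.125420, +0.505982)
rvec = θ·k = (-0.279533, -0.041083, +0.165740)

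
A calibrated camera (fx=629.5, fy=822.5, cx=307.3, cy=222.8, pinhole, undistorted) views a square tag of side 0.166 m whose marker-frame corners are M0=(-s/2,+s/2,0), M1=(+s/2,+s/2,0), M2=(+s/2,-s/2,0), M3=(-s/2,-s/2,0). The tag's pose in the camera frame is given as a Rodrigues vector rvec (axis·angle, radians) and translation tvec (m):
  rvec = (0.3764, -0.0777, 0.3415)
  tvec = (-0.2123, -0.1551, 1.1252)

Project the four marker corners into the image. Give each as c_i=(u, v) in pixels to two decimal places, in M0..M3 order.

c0=(131.76, 144.69) c1=(219.48, 182.81) c2=(247.08, 73.05) c3=(155.28, 30.60)

Intrinsics K: fx=629.5, fy=822.5, cx=307.3, cy=222.8
Marker side s = 0.166 m; corners in marker frame (Z=0):
  M0 = (-0.0830, +0.0830, 0)
  M1 = (+0.0830, +0.0830, 0)
  M2 = (+0.0830, -0.0830, 0)
  M3 = (-0.0830, -0.0830, 0)
rvec = (0.3764, -0.0777, 0.3415), |rvec| = θ = 0.51414 rad = 29.458°
Rodrigues: sinθ=0.49178, 1−cosθ=0.12928; R = I + sinθ·[k]× + (1−cosθ)·[k]×²:
    [+0.94001 -0.34096 -0.01145]
    [+0.31235 +0.87367 -0.37301]
    [+0.13719 +0.34706 +0.92776]
t = (-0.2123, -0.1551, 1.1252) m
M0: Pc = R·M0+t = (-0.31862, -0.10851, +1.14262); u = 629.5·(-0.31862)/1.14262 + 307.3 = 131.7635, v = 822.5·(-0.10851)/1.14262 + 222.8 = 144.6902
M1: Pc = R·M1+t = (-0.16258, -0.05666, +1.16539); u = 629.5·(-0.16258)/1.16539 + 307.3 = 219.4813, v = 822.5·(-0.05666)/1.16539 + 222.8 = 182.8107
M2: Pc = R·M2+t = (-0.10598, -0.20169, +1.10778); u = 629.5·(-0.10598)/1.10778 + 307.3 = 247.0766, v = 822.5·(-0.20169)/1.10778 + 222.8 = 73.0504
M3: Pc = R·M3+t = (-0.26202, -0.25354, +1.08501); u = 629.5·(-0.26202)/1.08501 + 307.3 = 155.2803, v = 822.5·(-0.25354)/1.08501 + 222.8 = 30.6020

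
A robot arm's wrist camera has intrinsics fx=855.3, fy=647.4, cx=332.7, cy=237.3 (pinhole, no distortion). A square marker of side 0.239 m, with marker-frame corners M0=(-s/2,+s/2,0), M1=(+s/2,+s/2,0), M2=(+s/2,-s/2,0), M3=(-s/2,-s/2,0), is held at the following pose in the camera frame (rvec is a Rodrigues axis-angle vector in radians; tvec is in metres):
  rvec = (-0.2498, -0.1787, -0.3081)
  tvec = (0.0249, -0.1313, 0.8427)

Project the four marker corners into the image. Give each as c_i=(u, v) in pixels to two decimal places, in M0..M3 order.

Intrinsics K: fx=855.3, fy=647.4, cx=332.7, cy=237.3
Marker side s = 0.239 m; corners in marker frame (Z=0):
  M0 = (-0.1195, +0.1195, 0)
  M1 = (+0.1195, +0.1195, 0)
  M2 = (+0.1195, -0.1195, 0)
  M3 = (-0.1195, -0.1195, 0)
rvec = (-0.2498, -0.1787, -0.3081), |rvec| = θ = 0.43504 rad = 24.926°
Rodrigues: sinθ=0.42145, 1−cosθ=0.09315; R = I + sinθ·[k]× + (1−cosθ)·[k]×²:
    [+0.93756 +0.32044 -0.13524]
    [-0.27650 +0.92257 +0.26909]
    [+0.21099 -0.21490 +0.95357]
t = (0.0249, -0.1313, 0.8427) m
M0: Pc = R·M0+t = (-0.04885, +0.01199, +0.79181); u = 855.3·(-0.04885)/0.79181 + 332.7 = 279.9371, v = 647.4·(+0.01199)/0.79181 + 237.3 = 247.1027
M1: Pc = R·M1+t = (+0.17523, -0.05410, +0.84223); u = 855.3·(+0.17523)/0.84223 + 332.7 = 510.6504, v = 647.4·(-0.05410)/0.84223 + 237.3 = 195.7188
M2: Pc = R·M2+t = (+0.09865, -0.27459, +0.89359); u = 855.3·(+0.09865)/0.89359 + 332.7 = 427.1186, v = 647.4·(-0.27459)/0.89359 + 237.3 = 38.3628
M3: Pc = R·M3+t = (-0.12543, -0.20850, +0.84317); u = 855.3·(-0.12543)/0.84317 + 332.7 = 205.4631, v = 647.4·(-0.20850)/0.84317 + 237.3 = 77.2057

c0=(279.94, 247.10) c1=(510.65, 195.72) c2=(427.12, 38.36) c3=(205.46, 77.21)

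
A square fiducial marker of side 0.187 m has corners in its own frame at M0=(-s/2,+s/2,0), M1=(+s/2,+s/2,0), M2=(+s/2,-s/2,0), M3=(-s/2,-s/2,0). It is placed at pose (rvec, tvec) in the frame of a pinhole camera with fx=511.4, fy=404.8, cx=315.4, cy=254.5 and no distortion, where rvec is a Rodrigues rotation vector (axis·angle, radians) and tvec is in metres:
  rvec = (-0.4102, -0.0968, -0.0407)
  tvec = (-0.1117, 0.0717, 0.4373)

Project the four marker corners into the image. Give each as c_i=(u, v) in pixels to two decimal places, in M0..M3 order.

c0=(54.71, 419.48) c1=(298.95, 408.11) c2=(289.79, 241.25) c3=(84.10, 243.95)

Intrinsics K: fx=511.4, fy=404.8, cx=315.4, cy=254.5
Marker side s = 0.187 m; corners in marker frame (Z=0):
  M0 = (-0.0935, +0.0935, 0)
  M1 = (+0.0935, +0.0935, 0)
  M2 = (+0.0935, -0.0935, 0)
  M3 = (-0.0935, -0.0935, 0)
rvec = (-0.4102, -0.0968, -0.0407), |rvec| = θ = 0.42343 rad = 24.261°
Rodrigues: sinθ=0.41089, 1−cosθ=0.08831; R = I + sinθ·[k]× + (1−cosθ)·[k]×²:
    [+0.99457 +0.05905 -0.08571]
    [-0.01994 +0.91630 +0.39999]
    [+0.10216 -0.39611 +0.91250]
t = (-0.1117, 0.0717, 0.4373) m
M0: Pc = R·M0+t = (-0.19917, +0.15924, +0.39071); u = 511.4·(-0.19917)/0.39071 + 315.4 = 54.7070, v = 404.8·(+0.15924)/0.39071 + 254.5 = 419.4799
M1: Pc = R·M1+t = (-0.01319, +0.15551, +0.40982); u = 511.4·(-0.01319)/0.40982 + 315.4 = 298.9450, v = 404.8·(+0.15551)/0.40982 + 254.5 = 408.1071
M2: Pc = R·M2+t = (-0.02423, -0.01584, +0.48389); u = 511.4·(-0.02423)/0.48389 + 315.4 = 289.7931, v = 404.8·(-0.01584)/0.48389 + 254.5 = 241.2504
M3: Pc = R·M3+t = (-0.21021, -0.01211, +0.46478); u = 511.4·(-0.21021)/0.46478 + 315.4 = 84.1031, v = 404.8·(-0.01211)/0.46478 + 254.5 = 243.9527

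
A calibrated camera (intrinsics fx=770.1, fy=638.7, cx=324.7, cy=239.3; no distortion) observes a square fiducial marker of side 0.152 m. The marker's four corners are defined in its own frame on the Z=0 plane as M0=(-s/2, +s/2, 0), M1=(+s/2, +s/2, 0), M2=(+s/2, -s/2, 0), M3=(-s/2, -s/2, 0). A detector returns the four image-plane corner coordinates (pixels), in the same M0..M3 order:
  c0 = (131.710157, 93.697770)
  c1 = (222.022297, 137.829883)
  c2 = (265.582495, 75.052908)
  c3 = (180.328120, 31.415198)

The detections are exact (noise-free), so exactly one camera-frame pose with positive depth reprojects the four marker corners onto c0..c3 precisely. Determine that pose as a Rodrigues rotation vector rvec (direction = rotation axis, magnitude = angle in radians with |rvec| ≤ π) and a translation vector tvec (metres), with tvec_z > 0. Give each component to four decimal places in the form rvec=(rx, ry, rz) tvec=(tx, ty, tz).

rvec=(-0.3066, -0.2730, 0.4785) tvec=(-0.1893, -0.2864, 1.1783)

Intrinsics K: fx=770.1, fy=638.7, cx=324.7, cy=239.3
Marker side s = 0.152 m; corners in marker frame (Z=0):
  M0 = (-0.0760, +0.0760, 0)
  M1 = (+0.0760, +0.0760, 0)
  M2 = (+0.0760, -0.0760, 0)
  M3 = (-0.0760, -0.0760, 0)
Detected image corners:
  c0 = (131.710157, 93.697770) px
  c1 = (222.022297, 137.829883) px
  c2 = (265.582495, 75.052908) px
  c3 = (180.328120, 31.415198) px
Planar DLT: solve 8×8 A·h = b for H (H[2,2]=1):
  H  [+608.40947 -362.38290 +200.95251]
  H  [+301.89438 +386.30767 +84.05415]
  H  [+0.15639 -0.29695 +1.00000]
B = K⁻¹H; ‖b₁‖=0.848669, ‖b₂‖=0.848669; λ = 2/(‖b₁‖+‖b₂‖) = 1.178315, sign → tz>0 ⇒ λ=+1.178315
r₁ = λ·B[:,0] = (+0.85322,+0.48791,+0.18427); r₂ = λ·B[:,1] = (-0.40695,+0.84378,-0.34990)
r₃ = r₁×r₂ = (-0.32621,+0.22355,+0.91849); SVD([r₁ r₂ r₃]) → R = UVᵀ:
  R  [+0.85322 -0.40695 -0.32621]
  R  [+0.48791 +0.84378 +0.22355]
  R  [+0.18427 -0.34990 +0.91849]
t = (-0.18934, -0.28641, +1.17832) m
tr R = 2.615486; θ = arccos((tr R − 1)/2) = 0.630483 rad = 36.124°
axis k = ((R−Rᵀ)₃₂, (R−Rᵀ)₁₃, (R−Rᵀ)₂₁) / (2 sinθ) = (-0.486356, -0.432951, +0.758954)
rvec = θ·k = (-0.306639, -0.272968, +0.478507)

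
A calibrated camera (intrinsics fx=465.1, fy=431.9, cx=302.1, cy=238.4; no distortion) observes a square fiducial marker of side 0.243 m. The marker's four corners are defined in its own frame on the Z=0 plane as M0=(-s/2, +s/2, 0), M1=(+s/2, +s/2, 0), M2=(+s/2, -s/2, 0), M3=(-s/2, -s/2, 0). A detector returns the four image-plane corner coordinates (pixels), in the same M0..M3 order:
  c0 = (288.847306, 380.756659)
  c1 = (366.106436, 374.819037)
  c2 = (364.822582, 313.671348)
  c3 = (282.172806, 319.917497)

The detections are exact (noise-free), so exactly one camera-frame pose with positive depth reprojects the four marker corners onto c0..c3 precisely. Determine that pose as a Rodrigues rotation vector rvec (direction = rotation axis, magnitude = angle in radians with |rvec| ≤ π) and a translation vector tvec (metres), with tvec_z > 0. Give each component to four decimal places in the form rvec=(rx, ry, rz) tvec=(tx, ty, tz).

Intrinsics K: fx=465.1, fy=431.9, cx=302.1, cy=238.4
Marker side s = 0.243 m; corners in marker frame (Z=0):
  M0 = (-0.1215, +0.1215, 0)
  M1 = (+0.1215, +0.1215, 0)
  M2 = (+0.1215, -0.1215, 0)
  M3 = (-0.1215, -0.1215, 0)
Detected image corners:
  c0 = (288.847306, 380.756659) px
  c1 = (366.106436, 374.819037) px
  c2 = (364.822582, 313.671348) px
  c3 = (282.172806, 319.917497) px
Planar DLT: solve 8×8 A·h = b for H (H[2,2]=1):
  H  [+330.89042 +106.56276 +325.58760]
  H  [-22.66531 +347.24121 +348.31540]
  H  [+0.00686 +0.27711 +1.00000]
B = K⁻¹H; ‖b₁‖=0.709251, ‖b₂‖=0.709251; λ = 2/(‖b₁‖+‖b₂‖) = 1.409937, sign → tz>0 ⇒ λ=+1.409937
r₁ = λ·B[:,0] = (+0.99680,-0.07933,+0.00967); r₂ = λ·B[:,1] = (+0.06926,+0.91790,+0.39071)
r₃ = r₁×r₂ = (-0.03987,-0.38879,+0.92046); SVD([r₁ r₂ r₃]) → R = UVᵀ:
  R  [+0.99680 +0.06926 -0.03987]
  R  [-0.07933 +0.91790 -0.38879]
  R  [+0.00967 +0.39071 +0.92046]
t = (+0.07120, +0.35882, +1.40994) m
tr R = 2.835167; θ = arccos((tr R − 1)/2) = 0.408838 rad = 23.425°
axis k = ((R−Rᵀ)₃₂, (R−Rᵀ)₁₃, (R−Rᵀ)₂₁) / (2 sinθ) = (+0.980403, -0.062319, -0.186886)
rvec = θ·k = (+0.400826, -0.025478, -0.076406)

rvec=(0.4008, -0.0255, -0.0764) tvec=(0.0712, 0.3588, 1.4099)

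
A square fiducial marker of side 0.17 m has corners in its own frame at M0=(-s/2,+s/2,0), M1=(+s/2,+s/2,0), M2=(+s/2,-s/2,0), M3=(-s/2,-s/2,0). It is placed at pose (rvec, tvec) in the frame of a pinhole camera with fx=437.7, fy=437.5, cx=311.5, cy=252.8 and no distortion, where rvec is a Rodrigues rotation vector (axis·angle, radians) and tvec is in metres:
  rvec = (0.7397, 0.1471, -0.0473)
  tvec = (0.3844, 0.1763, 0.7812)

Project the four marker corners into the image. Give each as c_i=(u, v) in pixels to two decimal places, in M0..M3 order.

c0=(470.18, 375.34) c1=(564.23, 379.93) c2=(594.65, 323.08) c3=(485.06, 319.74)

Intrinsics K: fx=437.7, fy=437.5, cx=311.5, cy=252.8
Marker side s = 0.17 m; corners in marker frame (Z=0):
  M0 = (-0.0850, +0.0850, 0)
  M1 = (+0.0850, +0.0850, 0)
  M2 = (+0.0850, -0.0850, 0)
  M3 = (-0.0850, -0.0850, 0)
rvec = (0.7397, 0.1471, -0.0473), |rvec| = θ = 0.75567 rad = 43.296°
Rodrigues: sinθ=0.68577, 1−cosθ=0.27219; R = I + sinθ·[k]× + (1−cosθ)·[k]×²:
    [+0.98862 +0.09479 +0.11682]
    [+0.00894 +0.73813 -0.67460]
    [-0.15017 +0.66797 +0.72888]
t = (0.3844, 0.1763, 0.7812) m
M0: Pc = R·M0+t = (+0.30842, +0.23828, +0.85074); u = 437.7·(+0.30842)/0.85074 + 311.5 = 470.1820, v = 437.5·(+0.23828)/0.85074 + 252.8 = 375.3377
M1: Pc = R·M1+t = (+0.47649, +0.23980, +0.82521); u = 437.7·(+0.47649)/0.82521 + 311.5 = 564.2344, v = 437.5·(+0.23980)/0.82521 + 252.8 = 379.9343
M2: Pc = R·M2+t = (+0.46038, +0.11432, +0.71166); u = 437.7·(+0.46038)/0.71166 + 311.5 = 594.6505, v = 437.5·(+0.11432)/0.71166 + 252.8 = 323.0789
M3: Pc = R·M3+t = (+0.29231, +0.11280, +0.73719); u = 437.7·(+0.29231)/0.73719 + 311.5 = 485.0572, v = 437.5·(+0.11280)/0.73719 + 252.8 = 319.7432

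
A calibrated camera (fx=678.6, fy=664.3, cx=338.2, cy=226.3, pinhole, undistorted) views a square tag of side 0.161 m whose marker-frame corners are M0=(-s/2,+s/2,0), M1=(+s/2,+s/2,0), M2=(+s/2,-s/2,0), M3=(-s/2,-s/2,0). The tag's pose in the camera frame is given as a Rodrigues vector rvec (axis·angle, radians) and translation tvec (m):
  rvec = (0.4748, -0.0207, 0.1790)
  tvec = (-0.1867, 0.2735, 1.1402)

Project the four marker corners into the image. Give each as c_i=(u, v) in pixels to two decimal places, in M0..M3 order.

c0=(175.98, 413.65) c1=(268.33, 427.16) c2=(281.10, 356.05) c3=(182.73, 341.01)

Intrinsics K: fx=678.6, fy=664.3, cx=338.2, cy=226.3
Marker side s = 0.161 m; corners in marker frame (Z=0):
  M0 = (-0.0805, +0.0805, 0)
  M1 = (+0.0805, +0.0805, 0)
  M2 = (+0.0805, -0.0805, 0)
  M3 = (-0.0805, -0.0805, 0)
rvec = (0.4748, -0.0207, 0.1790), |rvec| = θ = 0.50784 rad = 29.097°
Rodrigues: sinθ=0.48629, 1−cosθ=0.12620; R = I + sinθ·[k]× + (1−cosθ)·[k]×²:
    [+0.98411 -0.17621 +0.02177]
    [+0.16659 +0.87401 -0.45647]
    [+0.06141 +0.45284 +0.88947]
t = (-0.1867, 0.2735, 1.1402) m
M0: Pc = R·M0+t = (-0.28011, +0.33045, +1.17171); u = 678.6·(-0.28011)/1.17171 + 338.2 = 175.9755, v = 664.3·(+0.33045)/1.17171 + 226.3 = 413.6464
M1: Pc = R·M1+t = (-0.12166, +0.35727, +1.18160); u = 678.6·(-0.12166)/1.18160 + 338.2 = 268.3273, v = 664.3·(+0.35727)/1.18160 + 226.3 = 427.1581
M2: Pc = R·M2+t = (-0.09329, +0.21655, +1.10869); u = 678.6·(-0.09329)/1.10869 + 338.2 = 281.0973, v = 664.3·(+0.21655)/1.10869 + 226.3 = 356.0536
M3: Pc = R·M3+t = (-0.25174, +0.18973, +1.09880); u = 678.6·(-0.25174)/1.09880 + 338.2 = 182.7327, v = 664.3·(+0.18973)/1.09880 + 226.3 = 341.0055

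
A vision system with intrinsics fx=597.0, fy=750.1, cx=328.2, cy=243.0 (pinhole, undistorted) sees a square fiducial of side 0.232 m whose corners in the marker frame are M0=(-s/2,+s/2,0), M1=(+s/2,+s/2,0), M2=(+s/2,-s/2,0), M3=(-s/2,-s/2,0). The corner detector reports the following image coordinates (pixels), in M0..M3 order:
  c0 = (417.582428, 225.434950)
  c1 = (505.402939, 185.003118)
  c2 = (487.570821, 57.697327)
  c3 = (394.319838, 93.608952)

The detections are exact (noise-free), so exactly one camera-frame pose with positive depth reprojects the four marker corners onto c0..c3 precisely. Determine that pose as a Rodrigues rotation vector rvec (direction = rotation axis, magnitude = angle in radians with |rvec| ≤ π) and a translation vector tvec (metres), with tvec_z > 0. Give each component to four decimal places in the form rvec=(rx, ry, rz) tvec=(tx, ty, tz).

rvec=(0.2357, -0.3235, -0.2979) tvec=(0.2706, -0.1757, 1.2989)

Intrinsics K: fx=597.0, fy=750.1, cx=328.2, cy=243.0
Marker side s = 0.232 m; corners in marker frame (Z=0):
  M0 = (-0.1160, +0.1160, 0)
  M1 = (+0.1160, +0.1160, 0)
  M2 = (+0.1160, -0.1160, 0)
  M3 = (-0.1160, -0.1160, 0)
Detected image corners:
  c0 = (417.582428, 225.434950) px
  c1 = (505.402939, 185.003118) px
  c2 = (487.570821, 57.697327) px
  c3 = (394.319838, 93.608952) px
Planar DLT: solve 8×8 A·h = b for H (H[2,2]=1):
  H  [+485.76998 +183.19097 +452.58474]
  H  [-134.94975 +587.77419 +141.54669]
  H  [+0.21235 +0.21035 +1.00000]
B = K⁻¹H; ‖b₁‖=0.769856, ‖b₂‖=0.769856; λ = 2/(‖b₁‖+‖b₂‖) = 1.298944, sign → tz>0 ⇒ λ=+1.298944
r₁ = λ·B[:,0] = (+0.90530,-0.32305,+0.27583); r₂ = λ·B[:,1] = (+0.24838,+0.92933,+0.27323)
r₃ = r₁×r₂ = (-0.34460,-0.17885,+0.92156); SVD([r₁ r₂ r₃]) → R = UVᵀ:
  R  [+0.90530 +0.24838 -0.34460]
  R  [-0.32305 +0.92933 -0.17885]
  R  [+0.27583 +0.27323 +0.92156]
t = (+0.27063, -0.17569, +1.29894) m
tr R = 2.756181; θ = arccos((tr R − 1)/2) = 0.498940 rad = 28.587°
axis k = ((R−Rᵀ)₃₂, (R−Rᵀ)₁₃, (R−Rᵀ)₂₁) / (2 sinθ) = (+0.472393, -0.648313, -0.597106)
rvec = θ·k = (+0.235696, -0.323469, -0.297920)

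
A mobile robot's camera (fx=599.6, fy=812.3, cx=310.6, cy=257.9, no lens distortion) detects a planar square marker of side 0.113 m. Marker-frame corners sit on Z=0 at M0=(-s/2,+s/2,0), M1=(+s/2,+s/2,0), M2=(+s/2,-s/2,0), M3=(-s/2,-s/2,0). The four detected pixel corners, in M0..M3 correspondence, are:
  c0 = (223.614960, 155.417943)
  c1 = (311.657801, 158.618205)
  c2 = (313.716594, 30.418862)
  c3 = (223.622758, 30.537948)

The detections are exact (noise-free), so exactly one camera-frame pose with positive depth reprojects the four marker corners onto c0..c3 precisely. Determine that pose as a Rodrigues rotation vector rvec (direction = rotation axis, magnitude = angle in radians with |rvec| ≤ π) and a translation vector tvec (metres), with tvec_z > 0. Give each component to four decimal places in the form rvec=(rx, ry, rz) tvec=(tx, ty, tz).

Intrinsics K: fx=599.6, fy=812.3, cx=310.6, cy=257.9
Marker side s = 0.113 m; corners in marker frame (Z=0):
  M0 = (-0.0565, +0.0565, 0)
  M1 = (+0.0565, +0.0565, 0)
  M2 = (+0.0565, -0.0565, 0)
  M3 = (-0.0565, -0.0565, 0)
Detected image corners:
  c0 = (223.614960, 155.417943) px
  c1 = (311.657801, 158.618205) px
  c2 = (313.716594, 30.418862) px
  c3 = (223.622758, 30.537948) px
Planar DLT: solve 8×8 A·h = b for H (H[2,2]=1):
  H  [+725.20719 +44.89069 +267.55690]
  H  [-8.19171 +1138.47435 +94.45677]
  H  [-0.23459 +0.20106 +1.00000]
B = K⁻¹H; ‖b₁‖=1.353051, ‖b₂‖=1.353051; λ = 2/(‖b₁‖+‖b₂‖) = 0.739070, sign → tz>0 ⇒ λ=+0.739070
r₁ = λ·B[:,0] = (+0.98371,+0.04759,-0.17338); r₂ = λ·B[:,1] = (-0.02164,+0.98866,+0.14860)
r₃ = r₁×r₂ = (+0.17848,-0.14242,+0.97358); SVD([r₁ r₂ r₃]) → R = UVᵀ:
  R  [+0.98371 -0.02164 +0.17848]
  R  [+0.04759 +0.98866 -0.14242]
  R  [-0.17338 +0.14860 +0.97358]
t = (-0.05306, -0.14871, +0.73907) m
tr R = 2.945947; θ = arccos((tr R − 1)/2) = 0.233020 rad = 13.351°
axis k = ((R−Rᵀ)₃₂, (R−Rᵀ)₁₃, (R−Rᵀ)₂₁) / (2 sinθ) = (+0.630140, +0.761872, +0.149913)
rvec = θ·k = (+0.146835, +0.177531, +0.034933)

rvec=(0.1468, 0.1775, 0.0349) tvec=(-0.0531, -0.1487, 0.7391)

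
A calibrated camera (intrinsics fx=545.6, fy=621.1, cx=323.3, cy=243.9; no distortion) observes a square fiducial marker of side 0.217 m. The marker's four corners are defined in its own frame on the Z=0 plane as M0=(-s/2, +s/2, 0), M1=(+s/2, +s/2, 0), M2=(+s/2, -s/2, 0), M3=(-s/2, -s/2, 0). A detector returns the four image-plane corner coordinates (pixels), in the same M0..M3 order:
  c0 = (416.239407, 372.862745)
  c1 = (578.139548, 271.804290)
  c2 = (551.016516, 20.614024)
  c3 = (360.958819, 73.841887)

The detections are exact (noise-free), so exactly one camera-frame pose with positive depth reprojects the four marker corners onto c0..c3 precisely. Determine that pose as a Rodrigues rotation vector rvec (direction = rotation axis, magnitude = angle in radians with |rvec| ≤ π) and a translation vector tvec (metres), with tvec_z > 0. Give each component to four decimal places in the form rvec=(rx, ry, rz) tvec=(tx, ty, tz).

rvec=(0.1853, -0.5092, -0.2933) tvec=(0.1429, -0.0425, 0.4771)

Intrinsics K: fx=545.6, fy=621.1, cx=323.3, cy=243.9
Marker side s = 0.217 m; corners in marker frame (Z=0):
  M0 = (-0.1085, +0.1085, 0)
  M1 = (+0.1085, +0.1085, 0)
  M2 = (+0.1085, -0.1085, 0)
  M3 = (-0.1085, -0.1085, 0)
Detected image corners:
  c0 = (416.239407, 372.862745) px
  c1 = (578.139548, 271.804290) px
  c2 = (551.016516, 20.614024) px
  c3 = (360.958819, 73.841887) px
Planar DLT: solve 8×8 A·h = b for H (H[2,2]=1):
  H  [+1258.12396 +429.08125 +486.77182]
  H  [-186.88800 +1351.78455 +188.52170]
  H  [+0.94587 +0.51589 +1.00000]
B = K⁻¹H; ‖b₁‖=2.096030, ‖b₂‖=2.096030; λ = 2/(‖b₁‖+‖b₂‖) = 0.477092, sign → tz>0 ⇒ λ=+0.477092
r₁ = λ·B[:,0] = (+0.83275,-0.32077,+0.45127); r₂ = λ·B[:,1] = (+0.22936,+0.94171,+0.24613)
r₃ = r₁×r₂ = (-0.50391,-0.10146,+0.85777); SVD([r₁ r₂ r₃]) → R = UVᵀ:
  R  [+0.83275 +0.22936 -0.50391]
  R  [-0.32077 +0.94171 -0.10146]
  R  [+0.45127 +0.24613 +0.85777]
t = (+0.14295, -0.04254, +0.47709) m
tr R = 2.632228; θ = arccos((tr R − 1)/2) = 0.616142 rad = 35.302°
axis k = ((R−Rᵀ)₃₂, (R−Rᵀ)₁₃, (R−Rᵀ)₂₁) / (2 sinθ) = (+0.300741, -0.826440, -0.475975)
rvec = θ·k = (+0.185299, -0.509204, -0.293268)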